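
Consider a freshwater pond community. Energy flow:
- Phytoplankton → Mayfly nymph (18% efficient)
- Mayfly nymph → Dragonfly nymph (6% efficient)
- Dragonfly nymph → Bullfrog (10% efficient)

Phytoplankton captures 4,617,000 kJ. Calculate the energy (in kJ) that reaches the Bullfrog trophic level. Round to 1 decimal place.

4986.4 kJ

Mayfly nymph: 4617000 × 0.18 = 831060 kJ
Dragonfly nymph: 831060 × 0.06 = 49863.6 kJ
Bullfrog: 49863.6 × 0.1 = 4986.36 kJ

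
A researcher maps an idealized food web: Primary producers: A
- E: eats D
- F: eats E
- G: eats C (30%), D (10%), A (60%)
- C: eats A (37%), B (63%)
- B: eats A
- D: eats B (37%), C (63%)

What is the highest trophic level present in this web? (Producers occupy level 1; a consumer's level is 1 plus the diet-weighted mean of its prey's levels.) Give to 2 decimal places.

5.40

B: 1 + 1 = 2
C: 1 + (0.37×1 + 0.63×2) = 2.63
D: 1 + (0.37×2 + 0.63×2.63) = 3.3969
E: 1 + 3.3969 = 4.3969
F: 1 + 4.3969 = 5.3969
G: 1 + (0.3×2.63 + 0.1×3.3969 + 0.6×1) = 2.72869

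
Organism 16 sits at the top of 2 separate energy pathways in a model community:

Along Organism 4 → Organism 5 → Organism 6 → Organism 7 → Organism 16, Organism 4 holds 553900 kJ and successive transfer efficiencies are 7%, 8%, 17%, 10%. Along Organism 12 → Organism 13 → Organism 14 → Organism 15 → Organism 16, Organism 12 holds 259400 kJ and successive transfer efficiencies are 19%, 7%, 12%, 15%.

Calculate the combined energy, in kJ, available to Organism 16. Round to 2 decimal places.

Via Organism 4: 553900 × 0.07 × 0.08 × 0.17 × 0.1 = 52.73128 kJ
Via Organism 12: 259400 × 0.19 × 0.07 × 0.12 × 0.15 = 62.10036 kJ
Total at Organism 16: 52.73128 + 62.10036 = 114.83164 kJ

114.83 kJ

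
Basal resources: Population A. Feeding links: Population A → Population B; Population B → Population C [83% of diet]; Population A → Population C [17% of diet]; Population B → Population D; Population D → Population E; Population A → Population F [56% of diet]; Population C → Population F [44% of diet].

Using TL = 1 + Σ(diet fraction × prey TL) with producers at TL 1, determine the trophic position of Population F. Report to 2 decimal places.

Population B: 1 + 1 = 2
Population C: 1 + (0.83×2 + 0.17×1) = 2.83
Population D: 1 + 2 = 3
Population E: 1 + 3 = 4
Population F: 1 + (0.56×1 + 0.44×2.83) = 2.8052

2.81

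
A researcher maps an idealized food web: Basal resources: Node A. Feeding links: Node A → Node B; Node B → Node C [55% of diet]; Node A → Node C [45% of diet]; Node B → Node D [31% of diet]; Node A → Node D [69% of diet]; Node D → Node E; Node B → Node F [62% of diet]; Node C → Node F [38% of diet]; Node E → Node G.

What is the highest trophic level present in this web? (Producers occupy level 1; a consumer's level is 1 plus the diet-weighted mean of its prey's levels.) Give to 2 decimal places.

4.31

Node B: 1 + 1 = 2
Node C: 1 + (0.55×2 + 0.45×1) = 2.55
Node D: 1 + (0.31×2 + 0.69×1) = 2.31
Node E: 1 + 2.31 = 3.31
Node F: 1 + (0.62×2 + 0.38×2.55) = 3.209
Node G: 1 + 3.31 = 4.31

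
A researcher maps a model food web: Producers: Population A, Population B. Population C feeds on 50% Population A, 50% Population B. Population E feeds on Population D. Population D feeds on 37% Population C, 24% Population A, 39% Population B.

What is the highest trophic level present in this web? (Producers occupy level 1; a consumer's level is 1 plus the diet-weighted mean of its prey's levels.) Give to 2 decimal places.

3.37

Population C: 1 + (0.5×1 + 0.5×1) = 2
Population D: 1 + (0.37×2 + 0.24×1 + 0.39×1) = 2.37
Population E: 1 + 2.37 = 3.37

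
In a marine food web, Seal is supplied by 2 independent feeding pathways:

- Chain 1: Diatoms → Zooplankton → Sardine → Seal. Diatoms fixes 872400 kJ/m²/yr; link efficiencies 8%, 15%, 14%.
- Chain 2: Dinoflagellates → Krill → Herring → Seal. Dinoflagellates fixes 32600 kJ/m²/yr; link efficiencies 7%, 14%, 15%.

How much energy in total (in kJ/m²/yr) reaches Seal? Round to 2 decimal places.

1513.55 kJ/m²/yr

Chain 1: 872400 × 0.08 × 0.15 × 0.14 = 1465.632 kJ/m²/yr
Chain 2: 32600 × 0.07 × 0.14 × 0.15 = 47.922 kJ/m²/yr
Total at Seal: 1465.632 + 47.922 = 1513.554 kJ/m²/yr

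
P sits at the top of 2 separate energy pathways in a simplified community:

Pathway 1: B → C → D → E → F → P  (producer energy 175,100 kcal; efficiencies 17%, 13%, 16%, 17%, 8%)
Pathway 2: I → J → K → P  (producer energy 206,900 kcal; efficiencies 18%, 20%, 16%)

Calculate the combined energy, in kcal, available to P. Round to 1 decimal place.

Pathway 1: 175100 × 0.17 × 0.13 × 0.16 × 0.17 × 0.08 = 8.42048896 kcal
Pathway 2: 206900 × 0.18 × 0.2 × 0.16 = 1191.744 kcal
Total at P: 8.42048896 + 1191.744 = 1200.16448896 kcal

1200.2 kcal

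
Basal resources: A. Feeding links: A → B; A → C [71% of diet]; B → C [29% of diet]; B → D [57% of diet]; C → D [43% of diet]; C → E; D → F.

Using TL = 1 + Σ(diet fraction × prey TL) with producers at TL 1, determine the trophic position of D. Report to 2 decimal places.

B: 1 + 1 = 2
C: 1 + (0.71×1 + 0.29×2) = 2.29
D: 1 + (0.57×2 + 0.43×2.29) = 3.1247
E: 1 + 2.29 = 3.29
F: 1 + 3.1247 = 4.1247

3.12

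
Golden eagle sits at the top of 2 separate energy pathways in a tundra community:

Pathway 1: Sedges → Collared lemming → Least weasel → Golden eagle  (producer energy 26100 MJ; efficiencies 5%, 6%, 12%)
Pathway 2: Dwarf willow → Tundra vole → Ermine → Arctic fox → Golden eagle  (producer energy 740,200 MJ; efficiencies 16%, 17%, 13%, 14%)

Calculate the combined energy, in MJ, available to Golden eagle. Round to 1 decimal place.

Pathway 1: 26100 × 0.05 × 0.06 × 0.12 = 9.396 MJ
Pathway 2: 740200 × 0.16 × 0.17 × 0.13 × 0.14 = 366.428608 MJ
Total at Golden eagle: 9.396 + 366.428608 = 375.824608 MJ

375.8 MJ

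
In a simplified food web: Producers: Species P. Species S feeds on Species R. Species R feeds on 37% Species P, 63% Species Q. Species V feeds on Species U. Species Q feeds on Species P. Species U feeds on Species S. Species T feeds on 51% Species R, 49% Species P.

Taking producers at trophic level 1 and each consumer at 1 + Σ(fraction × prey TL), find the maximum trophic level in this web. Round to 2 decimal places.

5.63

Species Q: 1 + 1 = 2
Species R: 1 + (0.37×1 + 0.63×2) = 2.63
Species S: 1 + 2.63 = 3.63
Species T: 1 + (0.51×2.63 + 0.49×1) = 2.8313
Species U: 1 + 3.63 = 4.63
Species V: 1 + 4.63 = 5.63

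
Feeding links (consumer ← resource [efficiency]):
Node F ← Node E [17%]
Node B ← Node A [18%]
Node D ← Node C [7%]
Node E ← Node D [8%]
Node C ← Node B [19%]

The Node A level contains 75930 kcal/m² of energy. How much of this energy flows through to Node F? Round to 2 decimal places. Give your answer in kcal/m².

Node B: 75930 × 0.18 = 13667.4 kcal/m²
Node C: 13667.4 × 0.19 = 2596.806 kcal/m²
Node D: 2596.806 × 0.07 = 181.77642 kcal/m²
Node E: 181.77642 × 0.08 = 14.5421136 kcal/m²
Node F: 14.5421136 × 0.17 = 2.472159312 kcal/m²

2.47 kcal/m²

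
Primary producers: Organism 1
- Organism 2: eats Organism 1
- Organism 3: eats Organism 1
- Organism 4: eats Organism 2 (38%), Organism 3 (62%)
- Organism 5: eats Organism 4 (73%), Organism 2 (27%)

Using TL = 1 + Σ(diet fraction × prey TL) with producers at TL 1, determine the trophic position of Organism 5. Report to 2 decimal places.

Organism 2: 1 + 1 = 2
Organism 3: 1 + 1 = 2
Organism 4: 1 + (0.38×2 + 0.62×2) = 3
Organism 5: 1 + (0.73×3 + 0.27×2) = 3.73

3.73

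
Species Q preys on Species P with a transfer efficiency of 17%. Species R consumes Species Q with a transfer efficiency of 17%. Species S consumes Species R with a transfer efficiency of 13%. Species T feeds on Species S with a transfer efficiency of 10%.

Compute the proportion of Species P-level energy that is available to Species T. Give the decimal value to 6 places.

0.000376

Product of link efficiencies: 0.17 × 0.17 × 0.13 × 0.1 = 0.0003757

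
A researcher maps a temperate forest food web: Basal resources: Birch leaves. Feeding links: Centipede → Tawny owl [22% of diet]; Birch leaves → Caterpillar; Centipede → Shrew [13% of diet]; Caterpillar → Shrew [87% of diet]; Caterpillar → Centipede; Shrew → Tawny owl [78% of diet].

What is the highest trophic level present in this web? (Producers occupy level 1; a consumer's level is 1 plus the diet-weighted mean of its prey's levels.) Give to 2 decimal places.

Caterpillar: 1 + 1 = 2
Centipede: 1 + 2 = 3
Shrew: 1 + (0.87×2 + 0.13×3) = 3.13
Tawny owl: 1 + (0.22×3 + 0.78×3.13) = 4.1014

4.10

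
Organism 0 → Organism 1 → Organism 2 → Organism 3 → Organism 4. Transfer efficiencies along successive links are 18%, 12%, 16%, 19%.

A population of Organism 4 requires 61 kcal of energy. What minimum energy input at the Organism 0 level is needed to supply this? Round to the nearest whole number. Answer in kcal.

Cumulative transfer efficiency: 0.18 × 0.12 × 0.16 × 0.19 = 0.00065664
Organism 0 energy = 61 / 0.00065664 = 92897 kcal

92897 kcal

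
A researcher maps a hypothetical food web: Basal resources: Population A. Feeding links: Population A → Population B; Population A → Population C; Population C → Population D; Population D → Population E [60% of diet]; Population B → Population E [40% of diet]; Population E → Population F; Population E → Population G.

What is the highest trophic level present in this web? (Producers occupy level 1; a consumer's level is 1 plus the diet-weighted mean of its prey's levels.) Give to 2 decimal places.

Population B: 1 + 1 = 2
Population C: 1 + 1 = 2
Population D: 1 + 2 = 3
Population E: 1 + (0.6×3 + 0.4×2) = 3.6
Population F: 1 + 3.6 = 4.6
Population G: 1 + 3.6 = 4.6

4.60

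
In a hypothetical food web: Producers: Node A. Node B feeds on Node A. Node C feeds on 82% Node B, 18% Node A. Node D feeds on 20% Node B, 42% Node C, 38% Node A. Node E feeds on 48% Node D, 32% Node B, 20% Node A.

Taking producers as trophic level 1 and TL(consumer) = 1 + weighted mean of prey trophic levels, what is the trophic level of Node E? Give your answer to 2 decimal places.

Node B: 1 + 1 = 2
Node C: 1 + (0.82×2 + 0.18×1) = 2.82
Node D: 1 + (0.2×2 + 0.42×2.82 + 0.38×1) = 2.9644
Node E: 1 + (0.48×2.9644 + 0.32×2 + 0.2×1) = 3.262912

3.26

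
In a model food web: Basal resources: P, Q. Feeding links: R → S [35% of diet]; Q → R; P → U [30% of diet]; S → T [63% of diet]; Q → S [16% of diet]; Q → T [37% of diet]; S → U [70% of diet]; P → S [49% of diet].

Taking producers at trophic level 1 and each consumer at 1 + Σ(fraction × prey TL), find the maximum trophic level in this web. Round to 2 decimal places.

2.95

R: 1 + 1 = 2
S: 1 + (0.16×1 + 0.49×1 + 0.35×2) = 2.35
T: 1 + (0.37×1 + 0.63×2.35) = 2.8505
U: 1 + (0.3×1 + 0.7×2.35) = 2.945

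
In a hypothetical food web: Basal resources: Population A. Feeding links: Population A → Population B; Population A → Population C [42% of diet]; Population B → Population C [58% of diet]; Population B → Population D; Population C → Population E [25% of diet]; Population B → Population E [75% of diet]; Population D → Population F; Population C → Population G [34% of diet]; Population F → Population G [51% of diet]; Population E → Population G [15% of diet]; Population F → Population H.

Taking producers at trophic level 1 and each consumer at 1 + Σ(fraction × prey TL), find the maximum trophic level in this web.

Population B: 1 + 1 = 2
Population C: 1 + (0.42×1 + 0.58×2) = 2.58
Population D: 1 + 2 = 3
Population E: 1 + (0.25×2.58 + 0.75×2) = 3.145
Population F: 1 + 3 = 4
Population G: 1 + (0.34×2.58 + 0.51×4 + 0.15×3.145) = 4.38895
Population H: 1 + 4 = 5

5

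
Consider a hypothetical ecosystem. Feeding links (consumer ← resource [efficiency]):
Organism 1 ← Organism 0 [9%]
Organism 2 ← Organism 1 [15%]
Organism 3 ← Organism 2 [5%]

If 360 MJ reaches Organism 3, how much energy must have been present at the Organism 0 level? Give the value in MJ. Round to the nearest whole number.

533333 MJ

Cumulative transfer efficiency: 0.09 × 0.15 × 0.05 = 0.000675
Organism 0 energy = 360 / 0.000675 = 533333 MJ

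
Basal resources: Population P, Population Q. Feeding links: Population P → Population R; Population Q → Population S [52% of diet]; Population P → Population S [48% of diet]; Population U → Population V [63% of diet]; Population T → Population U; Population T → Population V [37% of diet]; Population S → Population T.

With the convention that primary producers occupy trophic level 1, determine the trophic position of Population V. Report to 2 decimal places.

4.63

Population R: 1 + 1 = 2
Population S: 1 + (0.48×1 + 0.52×1) = 2
Population T: 1 + 2 = 3
Population U: 1 + 3 = 4
Population V: 1 + (0.37×3 + 0.63×4) = 4.63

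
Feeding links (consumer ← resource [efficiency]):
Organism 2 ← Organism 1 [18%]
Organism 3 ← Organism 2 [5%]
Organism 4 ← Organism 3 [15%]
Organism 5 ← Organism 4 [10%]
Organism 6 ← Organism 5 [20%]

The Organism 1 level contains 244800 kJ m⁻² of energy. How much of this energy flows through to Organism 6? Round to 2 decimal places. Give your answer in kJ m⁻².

Organism 2: 244800 × 0.18 = 44064 kJ m⁻²
Organism 3: 44064 × 0.05 = 2203.2 kJ m⁻²
Organism 4: 2203.2 × 0.15 = 330.48 kJ m⁻²
Organism 5: 330.48 × 0.1 = 33.048 kJ m⁻²
Organism 6: 33.048 × 0.2 = 6.6096 kJ m⁻²

6.61 kJ m⁻²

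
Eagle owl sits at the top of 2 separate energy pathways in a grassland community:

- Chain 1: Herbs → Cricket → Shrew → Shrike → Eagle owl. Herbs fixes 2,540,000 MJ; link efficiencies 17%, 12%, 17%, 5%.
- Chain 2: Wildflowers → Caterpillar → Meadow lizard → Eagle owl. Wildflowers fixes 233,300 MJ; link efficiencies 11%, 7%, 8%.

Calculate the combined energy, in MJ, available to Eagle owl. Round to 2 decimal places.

Chain 1: 2540000 × 0.17 × 0.12 × 0.17 × 0.05 = 440.436 MJ
Chain 2: 233300 × 0.11 × 0.07 × 0.08 = 143.7128 MJ
Total at Eagle owl: 440.436 + 143.7128 = 584.1488 MJ

584.15 MJ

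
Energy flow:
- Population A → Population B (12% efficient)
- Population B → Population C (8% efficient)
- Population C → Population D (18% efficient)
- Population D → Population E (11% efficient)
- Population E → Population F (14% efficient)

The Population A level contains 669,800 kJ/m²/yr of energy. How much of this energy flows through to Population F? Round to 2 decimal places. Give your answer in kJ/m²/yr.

17.82 kJ/m²/yr

Population B: 669800 × 0.12 = 80376 kJ/m²/yr
Population C: 80376 × 0.08 = 6430.08 kJ/m²/yr
Population D: 6430.08 × 0.18 = 1157.4144 kJ/m²/yr
Population E: 1157.4144 × 0.11 = 127.315584 kJ/m²/yr
Population F: 127.315584 × 0.14 = 17.82418176 kJ/m²/yr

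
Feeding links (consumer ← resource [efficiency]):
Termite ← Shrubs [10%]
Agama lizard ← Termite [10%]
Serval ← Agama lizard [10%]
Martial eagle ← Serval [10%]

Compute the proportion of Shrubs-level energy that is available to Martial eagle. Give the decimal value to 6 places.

0.000100

Product of link efficiencies: 0.1 × 0.1 × 0.1 × 0.1 = 0.0001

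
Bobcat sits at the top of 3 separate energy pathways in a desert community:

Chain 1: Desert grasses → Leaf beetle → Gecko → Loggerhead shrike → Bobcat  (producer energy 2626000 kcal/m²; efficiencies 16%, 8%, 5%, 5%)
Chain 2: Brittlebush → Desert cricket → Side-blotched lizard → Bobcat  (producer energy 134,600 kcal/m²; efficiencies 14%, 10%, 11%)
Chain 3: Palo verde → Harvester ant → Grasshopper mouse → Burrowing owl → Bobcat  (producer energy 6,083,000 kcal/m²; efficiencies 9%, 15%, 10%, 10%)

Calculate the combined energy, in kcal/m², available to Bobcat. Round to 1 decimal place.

1112.5 kcal/m²

Chain 1: 2626000 × 0.16 × 0.08 × 0.05 × 0.05 = 84.032 kcal/m²
Chain 2: 134600 × 0.14 × 0.1 × 0.11 = 207.284 kcal/m²
Chain 3: 6083000 × 0.09 × 0.15 × 0.1 × 0.1 = 821.205 kcal/m²
Total at Bobcat: 84.032 + 207.284 + 821.205 = 1112.521 kcal/m²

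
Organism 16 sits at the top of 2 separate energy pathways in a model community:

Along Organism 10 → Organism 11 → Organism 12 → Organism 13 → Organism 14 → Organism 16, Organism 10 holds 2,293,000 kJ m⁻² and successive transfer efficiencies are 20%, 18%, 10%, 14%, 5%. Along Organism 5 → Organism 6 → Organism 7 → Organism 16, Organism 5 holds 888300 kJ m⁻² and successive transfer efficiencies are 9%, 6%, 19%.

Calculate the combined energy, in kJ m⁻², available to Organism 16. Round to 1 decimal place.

969.2 kJ m⁻²

Via Organism 10: 2293000 × 0.2 × 0.18 × 0.1 × 0.14 × 0.05 = 57.7836 kJ m⁻²
Via Organism 5: 888300 × 0.09 × 0.06 × 0.19 = 911.3958 kJ m⁻²
Total at Organism 16: 57.7836 + 911.3958 = 969.1794 kJ m⁻²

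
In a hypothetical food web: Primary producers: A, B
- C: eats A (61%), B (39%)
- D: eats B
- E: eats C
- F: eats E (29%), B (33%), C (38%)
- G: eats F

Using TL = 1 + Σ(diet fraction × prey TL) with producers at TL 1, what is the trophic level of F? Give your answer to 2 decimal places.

2.96

C: 1 + (0.61×1 + 0.39×1) = 2
D: 1 + 1 = 2
E: 1 + 2 = 3
F: 1 + (0.29×3 + 0.33×1 + 0.38×2) = 2.96
G: 1 + 2.96 = 3.96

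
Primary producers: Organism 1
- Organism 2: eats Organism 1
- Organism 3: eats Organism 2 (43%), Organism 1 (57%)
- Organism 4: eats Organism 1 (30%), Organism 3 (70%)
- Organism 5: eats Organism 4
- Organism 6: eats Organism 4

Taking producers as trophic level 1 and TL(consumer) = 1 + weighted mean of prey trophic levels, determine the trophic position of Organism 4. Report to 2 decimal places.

Organism 2: 1 + 1 = 2
Organism 3: 1 + (0.43×2 + 0.57×1) = 2.43
Organism 4: 1 + (0.3×1 + 0.7×2.43) = 3.001
Organism 5: 1 + 3.001 = 4.001
Organism 6: 1 + 3.001 = 4.001

3.00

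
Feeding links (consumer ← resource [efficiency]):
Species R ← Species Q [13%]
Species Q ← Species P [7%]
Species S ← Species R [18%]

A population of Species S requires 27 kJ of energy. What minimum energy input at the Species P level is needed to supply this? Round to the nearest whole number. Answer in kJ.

Cumulative transfer efficiency: 0.07 × 0.13 × 0.18 = 0.001638
Species P energy = 27 / 0.001638 = 16484 kJ

16484 kJ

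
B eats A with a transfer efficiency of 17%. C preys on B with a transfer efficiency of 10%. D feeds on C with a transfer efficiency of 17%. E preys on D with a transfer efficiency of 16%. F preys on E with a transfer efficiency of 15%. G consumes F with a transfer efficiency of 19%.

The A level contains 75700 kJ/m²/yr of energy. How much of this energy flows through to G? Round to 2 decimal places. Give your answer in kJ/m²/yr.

B: 75700 × 0.17 = 12869 kJ/m²/yr
C: 12869 × 0.1 = 1286.9 kJ/m²/yr
D: 1286.9 × 0.17 = 218.773 kJ/m²/yr
E: 218.773 × 0.16 = 35.00368 kJ/m²/yr
F: 35.00368 × 0.15 = 5.250552 kJ/m²/yr
G: 5.250552 × 0.19 = 0.99760488 kJ/m²/yr

1.00 kJ/m²/yr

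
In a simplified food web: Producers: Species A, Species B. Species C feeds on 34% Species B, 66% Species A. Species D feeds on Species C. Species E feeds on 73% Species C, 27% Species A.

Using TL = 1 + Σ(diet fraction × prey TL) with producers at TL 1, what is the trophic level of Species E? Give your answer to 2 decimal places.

2.73

Species C: 1 + (0.34×1 + 0.66×1) = 2
Species D: 1 + 2 = 3
Species E: 1 + (0.73×2 + 0.27×1) = 2.73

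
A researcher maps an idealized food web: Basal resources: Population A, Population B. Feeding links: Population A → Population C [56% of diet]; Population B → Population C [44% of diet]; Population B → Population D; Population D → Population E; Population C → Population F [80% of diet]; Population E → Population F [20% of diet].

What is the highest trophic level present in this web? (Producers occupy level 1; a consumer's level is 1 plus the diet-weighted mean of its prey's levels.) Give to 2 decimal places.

3.20

Population C: 1 + (0.56×1 + 0.44×1) = 2
Population D: 1 + 1 = 2
Population E: 1 + 2 = 3
Population F: 1 + (0.8×2 + 0.2×3) = 3.2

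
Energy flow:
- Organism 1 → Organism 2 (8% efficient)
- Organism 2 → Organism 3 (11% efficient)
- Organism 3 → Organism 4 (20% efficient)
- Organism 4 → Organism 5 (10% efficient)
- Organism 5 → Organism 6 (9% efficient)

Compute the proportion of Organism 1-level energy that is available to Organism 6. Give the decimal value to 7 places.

0.0000158

Product of link efficiencies: 0.08 × 0.11 × 0.2 × 0.1 × 0.09 = 0.00001584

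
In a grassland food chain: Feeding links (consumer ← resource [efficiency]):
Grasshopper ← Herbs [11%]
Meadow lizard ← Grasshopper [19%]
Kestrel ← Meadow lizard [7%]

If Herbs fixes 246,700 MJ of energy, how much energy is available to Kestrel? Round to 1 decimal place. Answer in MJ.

360.9 MJ

Grasshopper: 246700 × 0.11 = 27137 MJ
Meadow lizard: 27137 × 0.19 = 5156.03 MJ
Kestrel: 5156.03 × 0.07 = 360.9221 MJ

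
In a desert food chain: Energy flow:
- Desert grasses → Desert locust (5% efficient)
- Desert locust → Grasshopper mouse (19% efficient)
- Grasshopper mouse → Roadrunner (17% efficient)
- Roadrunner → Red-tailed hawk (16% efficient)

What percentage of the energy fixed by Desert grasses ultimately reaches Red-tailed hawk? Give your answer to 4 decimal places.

Product of link efficiencies: 0.05 × 0.19 × 0.17 × 0.16 = 0.0002584
As a percentage: 0.0002584 × 100 = 0.0258%

0.0258%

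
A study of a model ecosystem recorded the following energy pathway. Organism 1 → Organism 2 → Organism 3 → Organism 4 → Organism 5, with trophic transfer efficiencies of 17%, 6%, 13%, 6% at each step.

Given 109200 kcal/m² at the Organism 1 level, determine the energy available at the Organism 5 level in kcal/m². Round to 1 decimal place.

8.7 kcal/m²

Organism 2: 109200 × 0.17 = 18564 kcal/m²
Organism 3: 18564 × 0.06 = 1113.84 kcal/m²
Organism 4: 1113.84 × 0.13 = 144.7992 kcal/m²
Organism 5: 144.7992 × 0.06 = 8.687952 kcal/m²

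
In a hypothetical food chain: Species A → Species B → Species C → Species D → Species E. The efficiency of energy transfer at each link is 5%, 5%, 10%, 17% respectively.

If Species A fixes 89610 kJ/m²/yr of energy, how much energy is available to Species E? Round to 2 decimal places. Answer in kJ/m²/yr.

3.81 kJ/m²/yr

Species B: 89610 × 0.05 = 4480.5 kJ/m²/yr
Species C: 4480.5 × 0.05 = 224.025 kJ/m²/yr
Species D: 224.025 × 0.1 = 22.4025 kJ/m²/yr
Species E: 22.4025 × 0.17 = 3.808425 kJ/m²/yr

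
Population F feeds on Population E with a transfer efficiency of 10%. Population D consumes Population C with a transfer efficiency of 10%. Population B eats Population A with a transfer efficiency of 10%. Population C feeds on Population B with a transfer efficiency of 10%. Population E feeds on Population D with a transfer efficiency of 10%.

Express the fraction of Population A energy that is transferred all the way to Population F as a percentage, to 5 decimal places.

Product of link efficiencies: 0.1 × 0.1 × 0.1 × 0.1 × 0.1 = 0.00001
As a percentage: 0.00001 × 100 = 0.00100%

0.00100%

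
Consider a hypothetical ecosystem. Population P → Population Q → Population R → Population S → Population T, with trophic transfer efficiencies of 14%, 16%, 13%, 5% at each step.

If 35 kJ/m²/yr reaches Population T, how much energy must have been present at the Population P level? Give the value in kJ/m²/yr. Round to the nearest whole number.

240385 kJ/m²/yr

Cumulative transfer efficiency: 0.14 × 0.16 × 0.13 × 0.05 = 0.0001456
Population P energy = 35 / 0.0001456 = 240385 kJ/m²/yr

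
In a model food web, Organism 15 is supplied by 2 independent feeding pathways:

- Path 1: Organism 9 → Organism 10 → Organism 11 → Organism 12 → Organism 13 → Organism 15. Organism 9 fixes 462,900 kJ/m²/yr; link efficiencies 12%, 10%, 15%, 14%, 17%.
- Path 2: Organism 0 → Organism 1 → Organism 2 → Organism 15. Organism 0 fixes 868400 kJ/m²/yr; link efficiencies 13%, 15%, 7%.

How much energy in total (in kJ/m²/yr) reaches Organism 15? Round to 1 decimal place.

1205.2 kJ/m²/yr

Path 1: 462900 × 0.12 × 0.1 × 0.15 × 0.14 × 0.17 = 19.830636 kJ/m²/yr
Path 2: 868400 × 0.13 × 0.15 × 0.07 = 1185.366 kJ/m²/yr
Total at Organism 15: 19.830636 + 1185.366 = 1205.196636 kJ/m²/yr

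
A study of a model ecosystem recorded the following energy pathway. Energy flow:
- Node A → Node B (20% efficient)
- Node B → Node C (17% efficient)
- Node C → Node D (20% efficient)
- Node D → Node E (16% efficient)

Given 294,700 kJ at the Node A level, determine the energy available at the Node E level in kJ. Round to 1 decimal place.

320.6 kJ

Node B: 294700 × 0.2 = 58940 kJ
Node C: 58940 × 0.17 = 10019.8 kJ
Node D: 10019.8 × 0.2 = 2003.96 kJ
Node E: 2003.96 × 0.16 = 320.6336 kJ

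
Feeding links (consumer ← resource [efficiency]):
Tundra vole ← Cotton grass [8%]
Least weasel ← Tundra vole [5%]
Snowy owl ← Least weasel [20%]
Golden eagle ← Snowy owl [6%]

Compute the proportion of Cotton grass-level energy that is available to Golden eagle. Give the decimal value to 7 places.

Product of link efficiencies: 0.08 × 0.05 × 0.2 × 0.06 = 0.000048

0.0000480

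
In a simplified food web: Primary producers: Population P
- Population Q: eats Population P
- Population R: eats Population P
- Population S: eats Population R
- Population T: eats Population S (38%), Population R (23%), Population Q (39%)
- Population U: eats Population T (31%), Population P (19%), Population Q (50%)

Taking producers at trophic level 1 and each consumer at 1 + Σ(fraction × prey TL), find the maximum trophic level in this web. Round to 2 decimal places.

Population Q: 1 + 1 = 2
Population R: 1 + 1 = 2
Population S: 1 + 2 = 3
Population T: 1 + (0.38×3 + 0.23×2 + 0.39×2) = 3.38
Population U: 1 + (0.31×3.38 + 0.19×1 + 0.5×2) = 3.2378

3.38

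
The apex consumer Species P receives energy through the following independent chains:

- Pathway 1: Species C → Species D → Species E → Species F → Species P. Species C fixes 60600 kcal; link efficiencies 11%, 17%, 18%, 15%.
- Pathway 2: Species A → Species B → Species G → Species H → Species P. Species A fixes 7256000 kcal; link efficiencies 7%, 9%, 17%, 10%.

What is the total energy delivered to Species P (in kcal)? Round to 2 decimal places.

Pathway 1: 60600 × 0.11 × 0.17 × 0.18 × 0.15 = 30.59694 kcal
Pathway 2: 7256000 × 0.07 × 0.09 × 0.17 × 0.1 = 777.1176 kcal
Total at Species P: 30.59694 + 777.1176 = 807.71454 kcal

807.71 kcal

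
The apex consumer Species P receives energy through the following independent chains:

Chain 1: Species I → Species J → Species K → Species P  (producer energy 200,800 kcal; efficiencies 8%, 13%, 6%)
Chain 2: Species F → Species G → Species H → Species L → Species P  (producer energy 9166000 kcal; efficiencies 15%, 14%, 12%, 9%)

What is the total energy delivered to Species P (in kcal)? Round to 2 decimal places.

Chain 1: 200800 × 0.08 × 0.13 × 0.06 = 125.2992 kcal
Chain 2: 9166000 × 0.15 × 0.14 × 0.12 × 0.09 = 2078.8488 kcal
Total at Species P: 125.2992 + 2078.8488 = 2204.148 kcal

2204.15 kcal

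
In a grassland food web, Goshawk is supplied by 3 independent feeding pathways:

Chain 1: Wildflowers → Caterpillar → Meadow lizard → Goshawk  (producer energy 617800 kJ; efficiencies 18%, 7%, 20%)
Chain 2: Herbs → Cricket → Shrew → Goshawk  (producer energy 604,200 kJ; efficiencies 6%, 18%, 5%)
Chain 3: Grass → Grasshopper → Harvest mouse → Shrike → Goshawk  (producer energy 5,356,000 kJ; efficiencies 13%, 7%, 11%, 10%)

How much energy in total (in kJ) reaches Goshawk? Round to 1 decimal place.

2419.3 kJ

Chain 1: 617800 × 0.18 × 0.07 × 0.2 = 1556.856 kJ
Chain 2: 604200 × 0.06 × 0.18 × 0.05 = 326.268 kJ
Chain 3: 5356000 × 0.13 × 0.07 × 0.11 × 0.1 = 536.1356 kJ
Total at Goshawk: 1556.856 + 326.268 + 536.1356 = 2419.2596 kJ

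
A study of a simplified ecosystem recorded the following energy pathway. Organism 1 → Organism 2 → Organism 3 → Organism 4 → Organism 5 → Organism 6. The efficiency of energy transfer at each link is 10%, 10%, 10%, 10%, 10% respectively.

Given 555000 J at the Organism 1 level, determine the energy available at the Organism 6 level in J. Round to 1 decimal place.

5.6 J

Organism 2: 555000 × 0.1 = 55500 J
Organism 3: 55500 × 0.1 = 5550 J
Organism 4: 5550 × 0.1 = 555 J
Organism 5: 555 × 0.1 = 55.5 J
Organism 6: 55.5 × 0.1 = 5.55 J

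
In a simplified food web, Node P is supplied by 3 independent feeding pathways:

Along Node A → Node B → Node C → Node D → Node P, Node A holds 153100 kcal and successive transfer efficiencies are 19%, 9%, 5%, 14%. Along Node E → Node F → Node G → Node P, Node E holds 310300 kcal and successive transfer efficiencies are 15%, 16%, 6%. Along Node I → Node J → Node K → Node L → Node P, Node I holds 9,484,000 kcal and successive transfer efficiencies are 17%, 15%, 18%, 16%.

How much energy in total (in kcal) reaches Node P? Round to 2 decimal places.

Via Node A: 153100 × 0.19 × 0.09 × 0.05 × 0.14 = 18.32607 kcal
Via Node E: 310300 × 0.15 × 0.16 × 0.06 = 446.832 kcal
Via Node I: 9484000 × 0.17 × 0.15 × 0.18 × 0.16 = 6965.0496 kcal
Total at Node P: 18.32607 + 446.832 + 6965.0496 = 7430.20767 kcal

7430.21 kcal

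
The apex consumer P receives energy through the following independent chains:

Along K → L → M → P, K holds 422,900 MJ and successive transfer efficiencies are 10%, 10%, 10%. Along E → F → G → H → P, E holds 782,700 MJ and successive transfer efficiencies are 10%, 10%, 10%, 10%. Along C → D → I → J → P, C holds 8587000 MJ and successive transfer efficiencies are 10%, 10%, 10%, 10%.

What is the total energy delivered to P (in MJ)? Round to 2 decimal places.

1359.87 MJ

Via K: 422900 × 0.1 × 0.1 × 0.1 = 422.9 MJ
Via E: 782700 × 0.1 × 0.1 × 0.1 × 0.1 = 78.27 MJ
Via C: 8587000 × 0.1 × 0.1 × 0.1 × 0.1 = 858.7 MJ
Total at P: 422.9 + 78.27 + 858.7 = 1359.87 MJ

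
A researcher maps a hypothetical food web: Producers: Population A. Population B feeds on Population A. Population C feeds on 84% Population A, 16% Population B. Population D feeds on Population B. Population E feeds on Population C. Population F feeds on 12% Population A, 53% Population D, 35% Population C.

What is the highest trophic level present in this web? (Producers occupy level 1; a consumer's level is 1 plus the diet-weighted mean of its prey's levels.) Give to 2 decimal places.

3.47

Population B: 1 + 1 = 2
Population C: 1 + (0.84×1 + 0.16×2) = 2.16
Population D: 1 + 2 = 3
Population E: 1 + 2.16 = 3.16
Population F: 1 + (0.12×1 + 0.53×3 + 0.35×2.16) = 3.466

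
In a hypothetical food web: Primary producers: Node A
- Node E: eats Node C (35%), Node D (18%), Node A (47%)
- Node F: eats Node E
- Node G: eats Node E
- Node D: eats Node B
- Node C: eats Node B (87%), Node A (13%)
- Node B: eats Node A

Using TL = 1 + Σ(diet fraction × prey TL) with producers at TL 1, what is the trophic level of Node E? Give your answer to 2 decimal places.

3.01

Node B: 1 + 1 = 2
Node C: 1 + (0.87×2 + 0.13×1) = 2.87
Node D: 1 + 2 = 3
Node E: 1 + (0.35×2.87 + 0.18×3 + 0.47×1) = 3.0145
Node F: 1 + 3.0145 = 4.0145
Node G: 1 + 3.0145 = 4.0145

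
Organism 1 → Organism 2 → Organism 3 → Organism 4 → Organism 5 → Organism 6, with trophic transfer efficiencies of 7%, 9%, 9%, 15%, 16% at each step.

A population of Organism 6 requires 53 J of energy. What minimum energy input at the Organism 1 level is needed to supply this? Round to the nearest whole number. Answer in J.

3894768 J

Cumulative transfer efficiency: 0.07 × 0.09 × 0.09 × 0.15 × 0.16 = 0.000013608
Organism 1 energy = 53 / 0.000013608 = 3894768 J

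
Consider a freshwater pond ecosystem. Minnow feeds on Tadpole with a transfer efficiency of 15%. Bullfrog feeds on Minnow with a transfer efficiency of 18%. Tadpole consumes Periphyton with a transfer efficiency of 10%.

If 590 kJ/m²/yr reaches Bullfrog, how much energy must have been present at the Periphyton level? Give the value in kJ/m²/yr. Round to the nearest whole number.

Cumulative transfer efficiency: 0.1 × 0.15 × 0.18 = 0.0027
Periphyton energy = 590 / 0.0027 = 218519 kJ/m²/yr

218519 kJ/m²/yr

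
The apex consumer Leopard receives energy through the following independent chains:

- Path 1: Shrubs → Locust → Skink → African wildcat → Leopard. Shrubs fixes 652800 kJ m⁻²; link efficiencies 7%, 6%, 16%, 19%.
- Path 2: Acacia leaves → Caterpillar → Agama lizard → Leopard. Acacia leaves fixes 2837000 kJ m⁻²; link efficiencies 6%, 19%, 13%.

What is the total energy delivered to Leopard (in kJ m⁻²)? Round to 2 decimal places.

Path 1: 652800 × 0.07 × 0.06 × 0.16 × 0.19 = 83.349504 kJ m⁻²
Path 2: 2837000 × 0.06 × 0.19 × 0.13 = 4204.434 kJ m⁻²
Total at Leopard: 83.349504 + 4204.434 = 4287.783504 kJ m⁻²

4287.78 kJ m⁻²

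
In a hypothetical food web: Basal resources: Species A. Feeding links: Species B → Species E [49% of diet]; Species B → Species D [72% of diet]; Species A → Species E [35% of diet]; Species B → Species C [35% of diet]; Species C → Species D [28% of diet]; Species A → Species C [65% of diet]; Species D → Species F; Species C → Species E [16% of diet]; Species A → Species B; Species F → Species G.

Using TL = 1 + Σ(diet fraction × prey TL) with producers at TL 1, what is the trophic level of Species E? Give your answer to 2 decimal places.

Species B: 1 + 1 = 2
Species C: 1 + (0.35×2 + 0.65×1) = 2.35
Species D: 1 + (0.72×2 + 0.28×2.35) = 3.098
Species E: 1 + (0.16×2.35 + 0.35×1 + 0.49×2) = 2.706
Species F: 1 + 3.098 = 4.098
Species G: 1 + 4.098 = 5.098

2.71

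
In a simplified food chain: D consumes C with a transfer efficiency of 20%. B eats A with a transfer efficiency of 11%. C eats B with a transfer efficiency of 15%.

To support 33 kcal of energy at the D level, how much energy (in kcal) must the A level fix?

10000 kcal

Cumulative transfer efficiency: 0.11 × 0.15 × 0.2 = 0.0033
A energy = 33 / 0.0033 = 10000 kcal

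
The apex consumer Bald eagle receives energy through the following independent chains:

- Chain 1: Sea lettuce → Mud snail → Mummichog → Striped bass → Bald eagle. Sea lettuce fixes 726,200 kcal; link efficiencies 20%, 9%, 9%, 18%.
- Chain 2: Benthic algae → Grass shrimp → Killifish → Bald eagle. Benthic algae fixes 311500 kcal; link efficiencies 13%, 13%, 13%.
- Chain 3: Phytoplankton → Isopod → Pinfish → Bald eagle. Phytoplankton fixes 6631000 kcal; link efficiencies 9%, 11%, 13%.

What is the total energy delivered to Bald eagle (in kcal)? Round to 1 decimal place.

9430.2 kcal

Chain 1: 726200 × 0.2 × 0.09 × 0.09 × 0.18 = 211.75992 kcal
Chain 2: 311500 × 0.13 × 0.13 × 0.13 = 684.3655 kcal
Chain 3: 6631000 × 0.09 × 0.11 × 0.13 = 8534.097 kcal
Total at Bald eagle: 211.75992 + 684.3655 + 8534.097 = 9430.22242 kcal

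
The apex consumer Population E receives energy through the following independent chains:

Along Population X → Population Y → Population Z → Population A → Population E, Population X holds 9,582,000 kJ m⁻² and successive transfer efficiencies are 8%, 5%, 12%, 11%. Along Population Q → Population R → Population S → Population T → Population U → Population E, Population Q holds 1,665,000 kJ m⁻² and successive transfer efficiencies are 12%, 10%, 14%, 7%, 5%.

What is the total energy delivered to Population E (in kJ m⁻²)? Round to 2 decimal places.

515.72 kJ m⁻²

Via Population X: 9582000 × 0.08 × 0.05 × 0.12 × 0.11 = 505.9296 kJ m⁻²
Via Population Q: 1665000 × 0.12 × 0.1 × 0.14 × 0.07 × 0.05 = 9.7902 kJ m⁻²
Total at Population E: 505.9296 + 9.7902 = 515.7198 kJ m⁻²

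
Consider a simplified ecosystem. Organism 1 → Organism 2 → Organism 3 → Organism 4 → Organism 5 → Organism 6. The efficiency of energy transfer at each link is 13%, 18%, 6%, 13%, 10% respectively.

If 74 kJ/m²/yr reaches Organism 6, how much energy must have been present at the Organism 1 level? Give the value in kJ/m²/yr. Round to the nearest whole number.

Cumulative transfer efficiency: 0.13 × 0.18 × 0.06 × 0.13 × 0.1 = 0.000018252
Organism 1 energy = 74 / 0.000018252 = 4054350 kJ/m²/yr

4054350 kJ/m²/yr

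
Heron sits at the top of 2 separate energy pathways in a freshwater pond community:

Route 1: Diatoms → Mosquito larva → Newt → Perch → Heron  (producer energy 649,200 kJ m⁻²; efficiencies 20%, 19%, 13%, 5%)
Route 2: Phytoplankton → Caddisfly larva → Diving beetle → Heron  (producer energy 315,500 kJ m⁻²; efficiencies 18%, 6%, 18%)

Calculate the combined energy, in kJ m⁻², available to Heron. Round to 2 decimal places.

Route 1: 649200 × 0.2 × 0.19 × 0.13 × 0.05 = 160.3524 kJ m⁻²
Route 2: 315500 × 0.18 × 0.06 × 0.18 = 613.332 kJ m⁻²
Total at Heron: 160.3524 + 613.332 = 773.6844 kJ m⁻²

773.68 kJ m⁻²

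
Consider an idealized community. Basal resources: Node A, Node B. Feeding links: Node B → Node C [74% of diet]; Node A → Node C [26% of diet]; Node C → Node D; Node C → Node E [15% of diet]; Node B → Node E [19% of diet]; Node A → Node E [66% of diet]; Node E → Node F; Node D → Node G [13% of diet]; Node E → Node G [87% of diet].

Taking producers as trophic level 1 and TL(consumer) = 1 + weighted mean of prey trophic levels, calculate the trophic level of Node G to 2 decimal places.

Node C: 1 + (0.74×1 + 0.26×1) = 2
Node D: 1 + 2 = 3
Node E: 1 + (0.15×2 + 0.19×1 + 0.66×1) = 2.15
Node F: 1 + 2.15 = 3.15
Node G: 1 + (0.13×3 + 0.87×2.15) = 3.2605

3.26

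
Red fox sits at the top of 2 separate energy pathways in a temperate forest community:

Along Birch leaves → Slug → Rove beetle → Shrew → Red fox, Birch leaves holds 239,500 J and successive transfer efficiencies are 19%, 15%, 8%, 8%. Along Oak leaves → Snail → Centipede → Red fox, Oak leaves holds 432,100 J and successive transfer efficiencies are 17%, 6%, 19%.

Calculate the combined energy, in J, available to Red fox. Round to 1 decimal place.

Via Birch leaves: 239500 × 0.19 × 0.15 × 0.08 × 0.08 = 43.6848 J
Via Oak leaves: 432100 × 0.17 × 0.06 × 0.19 = 837.4098 J
Total at Red fox: 43.6848 + 837.4098 = 881.0946 J

881.1 J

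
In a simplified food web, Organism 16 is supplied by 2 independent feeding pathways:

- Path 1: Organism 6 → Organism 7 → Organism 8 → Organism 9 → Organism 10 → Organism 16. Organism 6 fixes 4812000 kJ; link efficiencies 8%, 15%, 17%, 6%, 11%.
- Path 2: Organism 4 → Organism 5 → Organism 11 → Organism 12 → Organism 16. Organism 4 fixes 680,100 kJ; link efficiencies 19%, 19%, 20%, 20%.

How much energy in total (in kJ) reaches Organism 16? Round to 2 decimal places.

Path 1: 4812000 × 0.08 × 0.15 × 0.17 × 0.06 × 0.11 = 64.788768 kJ
Path 2: 680100 × 0.19 × 0.19 × 0.2 × 0.2 = 982.0644 kJ
Total at Organism 16: 64.788768 + 982.0644 = 1046.853168 kJ

1046.85 kJ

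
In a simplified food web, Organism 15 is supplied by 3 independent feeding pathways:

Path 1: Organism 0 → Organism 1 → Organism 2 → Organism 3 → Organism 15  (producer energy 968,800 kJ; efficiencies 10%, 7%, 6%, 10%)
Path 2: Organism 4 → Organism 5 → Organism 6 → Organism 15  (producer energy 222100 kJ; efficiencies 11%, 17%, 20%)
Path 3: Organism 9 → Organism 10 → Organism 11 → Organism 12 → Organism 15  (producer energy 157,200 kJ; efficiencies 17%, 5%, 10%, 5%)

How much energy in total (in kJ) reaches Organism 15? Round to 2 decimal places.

878.02 kJ

Path 1: 968800 × 0.1 × 0.07 × 0.06 × 0.1 = 40.6896 kJ
Path 2: 222100 × 0.11 × 0.17 × 0.2 = 830.654 kJ
Path 3: 157200 × 0.17 × 0.05 × 0.1 × 0.05 = 6.681 kJ
Total at Organism 15: 40.6896 + 830.654 + 6.681 = 878.0246 kJ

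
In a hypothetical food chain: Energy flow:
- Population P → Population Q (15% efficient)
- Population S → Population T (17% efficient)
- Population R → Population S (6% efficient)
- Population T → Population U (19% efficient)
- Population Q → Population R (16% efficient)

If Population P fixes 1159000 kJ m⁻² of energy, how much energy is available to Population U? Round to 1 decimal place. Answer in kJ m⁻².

53.9 kJ m⁻²

Population Q: 1159000 × 0.15 = 173850 kJ m⁻²
Population R: 173850 × 0.16 = 27816 kJ m⁻²
Population S: 27816 × 0.06 = 1668.96 kJ m⁻²
Population T: 1668.96 × 0.17 = 283.7232 kJ m⁻²
Population U: 283.7232 × 0.19 = 53.907408 kJ m⁻²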